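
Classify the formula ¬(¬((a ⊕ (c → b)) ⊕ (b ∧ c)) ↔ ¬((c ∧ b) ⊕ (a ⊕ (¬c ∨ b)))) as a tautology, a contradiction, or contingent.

contradiction

  a   |   b   |   c   | (c → b) | (a ⊕ (c → b)) | (b ∧ c) | ((a ⊕ (c → b)) ⊕ (b ∧ c)) | ¬((a ⊕ (c → b)) ⊕ (b ∧ c)) | (c ∧ b) |   ¬c  | (¬c ∨ b) | (a ⊕ (¬c ∨ b)) | ((c ∧ b) ⊕ (a ⊕ (¬c ∨ b))) | ¬((c ∧ b) ⊕ (a ⊕ (¬c ∨ b))) |   φ  
----- | ----- | ----- | ------- | ------------- | ------- | ------------------------- | -------------------------- | ------- | ----- | -------- | -------------- | -------------------------- | --------------------------- | -----
 True |  True |  True |   True  |     False     |   True  |            True           |           False            |   True  | False |   True   |     False      |            True            |            False            | False
 True |  True | False |   True  |     False     |  False  |           False           |            True            |  False  |  True |   True   |     False      |           False            |             True            | False
 True | False |  True |  False  |      True     |  False  |            True           |           False            |  False  | False |  False   |      True      |            True            |            False            | False
 True | False | False |   True  |     False     |  False  |           False           |            True            |  False  |  True |   True   |     False      |           False            |             True            | False
False |  True |  True |   True  |      True     |   True  |           False           |            True            |   True  | False |   True   |      True      |           False            |             True            | False
False |  True | False |   True  |      True     |  False  |            True           |           False            |  False  |  True |   True   |      True      |            True            |            False            | False
False | False |  True |  False  |     False     |  False  |           False           |            True            |  False  | False |  False   |     False      |           False            |             True            | False
False | False | False |   True  |      True     |  False  |            True           |           False            |  False  |  True |   True   |      True      |            True            |            False            | False
Every row is False, so the formula is a contradiction.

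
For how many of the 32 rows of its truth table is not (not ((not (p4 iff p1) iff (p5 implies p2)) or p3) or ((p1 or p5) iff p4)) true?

p1 | p2 | p3 | p4 | p5 | φ
-- | -- | -- | -- | -- | -
0  | 0  | 0  | 0  | 0  | 0
0  | 0  | 0  | 0  | 1  | 1
0  | 0  | 0  | 1  | 0  | 1
0  | 0  | 0  | 1  | 1  | 0
0  | 0  | 1  | 0  | 0  | 0
0  | 0  | 1  | 0  | 1  | 1
0  | 0  | 1  | 1  | 0  | 1
0  | 0  | 1  | 1  | 1  | 0
0  | 1  | 0  | 0  | 0  | 0
0  | 1  | 0  | 0  | 1  | 0
0  | 1  | 0  | 1  | 0  | 1
0  | 1  | 0  | 1  | 1  | 0
0  | 1  | 1  | 0  | 0  | 0
0  | 1  | 1  | 0  | 1  | 1
0  | 1  | 1  | 1  | 0  | 1
0  | 1  | 1  | 1  | 1  | 0
1  | 0  | 0  | 0  | 0  | 1
1  | 0  | 0  | 0  | 1  | 0
1  | 0  | 0  | 1  | 0  | 0
1  | 0  | 0  | 1  | 1  | 0
1  | 0  | 1  | 0  | 0  | 1
1  | 0  | 1  | 0  | 1  | 1
1  | 0  | 1  | 1  | 0  | 0
1  | 0  | 1  | 1  | 1  | 0
1  | 1  | 0  | 0  | 0  | 1
1  | 1  | 0  | 0  | 1  | 1
1  | 1  | 0  | 1  | 0  | 0
1  | 1  | 0  | 1  | 1  | 0
1  | 1  | 1  | 0  | 0  | 1
1  | 1  | 1  | 0  | 1  | 1
1  | 1  | 1  | 1  | 0  | 0
1  | 1  | 1  | 1  | 1  | 0
The formula is true on 14 of the 32 rows.

14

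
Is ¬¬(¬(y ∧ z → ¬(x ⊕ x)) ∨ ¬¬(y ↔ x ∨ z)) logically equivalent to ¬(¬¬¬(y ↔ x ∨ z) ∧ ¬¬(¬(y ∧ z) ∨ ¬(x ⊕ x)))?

equivalent

x | y | z || φ | ψ
0 | 0 | 0 || 1 | 1
0 | 0 | 1 || 0 | 0
0 | 1 | 0 || 0 | 0
0 | 1 | 1 || 1 | 1
1 | 0 | 0 || 0 | 0
1 | 0 | 1 || 0 | 0
1 | 1 | 0 || 1 | 1
1 | 1 | 1 || 1 | 1
The columns for φ and ψ agree on every row, so they are logically equivalent.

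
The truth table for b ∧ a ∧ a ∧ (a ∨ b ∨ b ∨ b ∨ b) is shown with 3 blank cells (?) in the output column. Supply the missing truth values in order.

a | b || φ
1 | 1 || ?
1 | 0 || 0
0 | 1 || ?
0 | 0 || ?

1, 0, 0

Row a=1, b=1: (b ∧ a) = 1, (a ∨ b ∨ b ∨ b ∨ b) = 1, so the formula = 1.
Row a=0, b=1: (b ∧ a) = 0, (a ∨ b ∨ b ∨ b ∨ b) = 1, so the formula = 0.
Row a=0, b=0: (b ∧ a) = 0, (a ∨ b ∨ b ∨ b ∨ b) = 0, so the formula = 0.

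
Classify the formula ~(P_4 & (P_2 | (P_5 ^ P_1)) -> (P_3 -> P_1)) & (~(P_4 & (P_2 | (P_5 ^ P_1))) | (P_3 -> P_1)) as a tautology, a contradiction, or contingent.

contradiction

P_1  P_2  P_3  P_4  P_5  |  φ
 T    T    T    T    T   |  F
 T    T    T    T    F   |  F
 T    T    T    F    T   |  F
 T    T    T    F    F   |  F
 T    T    F    T    T   |  F
 T    T    F    T    F   |  F
 T    T    F    F    T   |  F
 T    T    F    F    F   |  F
 T    F    T    T    T   |  F
 T    F    T    T    F   |  F
 T    F    T    F    T   |  F
 T    F    T    F    F   |  F
 T    F    F    T    T   |  F
 T    F    F    T    F   |  F
 T    F    F    F    T   |  F
 T    F    F    F    F   |  F
 F    T    T    T    T   |  F
 F    T    T    T    F   |  F
 F    T    T    F    T   |  F
 F    T    T    F    F   |  F
 F    T    F    T    T   |  F
 F    T    F    T    F   |  F
 F    T    F    F    T   |  F
 F    T    F    F    F   |  F
 F    F    T    T    T   |  F
 F    F    T    T    F   |  F
 F    F    T    F    T   |  F
 F    F    T    F    F   |  F
 F    F    F    T    T   |  F
 F    F    F    T    F   |  F
 F    F    F    F    T   |  F
 F    F    F    F    F   |  F
Every row is F, so the formula is a contradiction.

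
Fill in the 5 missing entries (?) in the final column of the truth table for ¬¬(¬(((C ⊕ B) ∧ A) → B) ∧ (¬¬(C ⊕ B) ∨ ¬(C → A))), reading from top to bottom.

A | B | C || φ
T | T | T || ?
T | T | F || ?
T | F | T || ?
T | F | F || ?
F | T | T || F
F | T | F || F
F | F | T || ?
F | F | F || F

Row A=T, B=T, C=T: (¬(((C ⊕ B) ∧ A) → B) ∧ (¬¬(C ⊕ B) ∨ ¬(C → A))) = F, ¬(¬(((C ⊕ B) ∧ A) → B) ∧ (¬¬(C ⊕ B) ∨ ¬(C → A))) = T, so the formula = F.
Row A=T, B=T, C=F: (¬(((C ⊕ B) ∧ A) → B) ∧ (¬¬(C ⊕ B) ∨ ¬(C → A))) = F, ¬(¬(((C ⊕ B) ∧ A) → B) ∧ (¬¬(C ⊕ B) ∨ ¬(C → A))) = T, so the formula = F.
Row A=T, B=F, C=T: (¬(((C ⊕ B) ∧ A) → B) ∧ (¬¬(C ⊕ B) ∨ ¬(C → A))) = T, ¬(¬(((C ⊕ B) ∧ A) → B) ∧ (¬¬(C ⊕ B) ∨ ¬(C → A))) = F, so the formula = T.
Row A=T, B=F, C=F: (¬(((C ⊕ B) ∧ A) → B) ∧ (¬¬(C ⊕ B) ∨ ¬(C → A))) = F, ¬(¬(((C ⊕ B) ∧ A) → B) ∧ (¬¬(C ⊕ B) ∨ ¬(C → A))) = T, so the formula = F.
Row A=F, B=F, C=T: (¬(((C ⊕ B) ∧ A) → B) ∧ (¬¬(C ⊕ B) ∨ ¬(C → A))) = F, ¬(¬(((C ⊕ B) ∧ A) → B) ∧ (¬¬(C ⊕ B) ∨ ¬(C → A))) = T, so the formula = F.

F, F, T, F, F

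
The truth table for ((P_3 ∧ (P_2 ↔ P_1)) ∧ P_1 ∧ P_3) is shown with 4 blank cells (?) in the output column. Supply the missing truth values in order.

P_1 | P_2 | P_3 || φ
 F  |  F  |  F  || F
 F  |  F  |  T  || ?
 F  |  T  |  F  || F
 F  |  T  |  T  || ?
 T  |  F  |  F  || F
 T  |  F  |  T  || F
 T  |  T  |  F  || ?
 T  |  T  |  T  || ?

Row P_1=F, P_2=F, P_3=T: (P_3 ∧ (P_2 ↔ P_1)) = T, so the formula = F.
Row P_1=F, P_2=T, P_3=T: (P_3 ∧ (P_2 ↔ P_1)) = F, so the formula = F.
Row P_1=T, P_2=T, P_3=F: (P_3 ∧ (P_2 ↔ P_1)) = F, so the formula = F.
Row P_1=T, P_2=T, P_3=T: (P_3 ∧ (P_2 ↔ P_1)) = T, so the formula = T.

F, F, F, T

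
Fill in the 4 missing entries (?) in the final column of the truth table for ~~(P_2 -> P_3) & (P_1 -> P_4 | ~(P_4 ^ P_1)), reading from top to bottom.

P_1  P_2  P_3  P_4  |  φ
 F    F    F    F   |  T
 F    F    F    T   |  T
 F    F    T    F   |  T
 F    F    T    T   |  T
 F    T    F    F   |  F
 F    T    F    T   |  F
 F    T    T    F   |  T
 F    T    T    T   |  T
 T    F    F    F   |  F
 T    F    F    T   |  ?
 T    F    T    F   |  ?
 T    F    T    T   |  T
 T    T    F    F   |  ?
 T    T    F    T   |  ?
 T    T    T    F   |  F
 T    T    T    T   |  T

T, F, F, F

Row P_1=T, P_2=F, P_3=F, P_4=T: ~~(P_2 -> P_3) = T, (P_1 -> P_4 | ~(P_4 ^ P_1)) = T, so the formula = T.
Row P_1=T, P_2=F, P_3=T, P_4=F: ~~(P_2 -> P_3) = T, (P_1 -> P_4 | ~(P_4 ^ P_1)) = F, so the formula = F.
Row P_1=T, P_2=T, P_3=F, P_4=F: ~~(P_2 -> P_3) = F, (P_1 -> P_4 | ~(P_4 ^ P_1)) = F, so the formula = F.
Row P_1=T, P_2=T, P_3=F, P_4=T: ~~(P_2 -> P_3) = F, (P_1 -> P_4 | ~(P_4 ^ P_1)) = T, so the formula = F.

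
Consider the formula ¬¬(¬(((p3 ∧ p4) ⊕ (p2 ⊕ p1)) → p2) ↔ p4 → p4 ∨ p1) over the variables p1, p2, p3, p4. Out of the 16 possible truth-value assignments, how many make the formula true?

p1 | p2 | p3 | p4 || φ
1  | 1  | 1  | 1  || 0
1  | 1  | 1  | 0  || 0
1  | 1  | 0  | 1  || 0
1  | 1  | 0  | 0  || 0
1  | 0  | 1  | 1  || 0
1  | 0  | 1  | 0  || 1
1  | 0  | 0  | 1  || 1
1  | 0  | 0  | 0  || 1
0  | 1  | 1  | 1  || 0
0  | 1  | 1  | 0  || 0
0  | 1  | 0  | 1  || 0
0  | 1  | 0  | 0  || 0
0  | 0  | 1  | 1  || 1
0  | 0  | 1  | 0  || 0
0  | 0  | 0  | 1  || 0
0  | 0  | 0  | 0  || 0
The formula is true on 4 of the 16 rows.

4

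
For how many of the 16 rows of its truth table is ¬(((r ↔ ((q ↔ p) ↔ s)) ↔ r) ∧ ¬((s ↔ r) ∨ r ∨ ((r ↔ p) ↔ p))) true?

p | q | r | s | φ
- | - | - | - | -
T | T | T | T | T
T | T | T | F | T
T | T | F | T | F
T | T | F | F | T
T | F | T | T | T
T | F | T | F | T
T | F | F | T | T
T | F | F | F | T
F | T | T | T | T
F | T | T | F | T
F | T | F | T | T
F | T | F | F | T
F | F | T | T | T
F | F | T | F | T
F | F | F | T | F
F | F | F | F | T
The formula is true on 14 of the 16 rows.

14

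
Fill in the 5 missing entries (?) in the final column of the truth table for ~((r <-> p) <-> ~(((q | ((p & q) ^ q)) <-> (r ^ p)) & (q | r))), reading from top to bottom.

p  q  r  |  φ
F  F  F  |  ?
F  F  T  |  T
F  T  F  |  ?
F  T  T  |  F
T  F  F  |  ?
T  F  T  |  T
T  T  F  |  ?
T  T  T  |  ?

F, F, T, F, F

Row p=F, q=F, r=F: (r <-> p) = T, ~(((q | ((p & q) ^ q)) <-> (r ^ p)) & (q | r)) = T, ((r <-> p) <-> ~(((q | ((p & q) ^ q)) <-> (r ^ p)) & (q | r))) = T, so the formula = F.
Row p=F, q=T, r=F: (r <-> p) = T, ~(((q | ((p & q) ^ q)) <-> (r ^ p)) & (q | r)) = T, ((r <-> p) <-> ~(((q | ((p & q) ^ q)) <-> (r ^ p)) & (q | r))) = T, so the formula = F.
Row p=T, q=F, r=F: (r <-> p) = F, ~(((q | ((p & q) ^ q)) <-> (r ^ p)) & (q | r)) = T, ((r <-> p) <-> ~(((q | ((p & q) ^ q)) <-> (r ^ p)) & (q | r))) = F, so the formula = T.
Row p=T, q=T, r=F: (r <-> p) = F, ~(((q | ((p & q) ^ q)) <-> (r ^ p)) & (q | r)) = F, ((r <-> p) <-> ~(((q | ((p & q) ^ q)) <-> (r ^ p)) & (q | r))) = T, so the formula = F.
Row p=T, q=T, r=T: (r <-> p) = T, ~(((q | ((p & q) ^ q)) <-> (r ^ p)) & (q | r)) = T, ((r <-> p) <-> ~(((q | ((p & q) ^ q)) <-> (r ^ p)) & (q | r))) = T, so the formula = F.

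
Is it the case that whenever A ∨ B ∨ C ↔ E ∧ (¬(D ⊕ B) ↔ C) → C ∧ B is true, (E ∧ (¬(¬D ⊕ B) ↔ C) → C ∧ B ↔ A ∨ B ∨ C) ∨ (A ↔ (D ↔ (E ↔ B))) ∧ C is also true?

no

A  B  C  D  E  |  φ  ψ
1  1  1  1  1  |  1  1
1  1  1  1  0  |  1  1
1  1  1  0  1  |  1  1
1  1  1  0  0  |  1  1
1  1  0  1  1  |  1  0
1  1  0  1  0  |  1  1
1  1  0  0  1  |  0  1
1  1  0  0  0  |  1  1
1  0  1  1  1  |  1  0
1  0  1  1  0  |  1  1
1  0  1  0  1  |  0  1
1  0  1  0  0  |  1  1
1  0  0  1  1  |  0  1
1  0  0  1  0  |  1  1
1  0  0  0  1  |  1  0
1  0  0  0  0  |  1  1
0  1  1  1  1  |  1  1
0  1  1  1  0  |  1  1
0  1  1  0  1  |  1  1
0  1  1  0  0  |  1  1
0  1  0  1  1  |  1  0
0  1  0  1  0  |  1  1
0  1  0  0  1  |  0  1
0  1  0  0  0  |  1  1
0  0  1  1  1  |  1  1
0  0  1  1  0  |  1  1
0  0  1  0  1  |  0  1
0  0  1  0  0  |  1  1
0  0  0  1  1  |  1  0
0  0  0  1  0  |  0  0
0  0  0  0  1  |  0  1
0  0  0  0  0  |  0  0
At A=1, B=1, C=0, D=1, E=1 we have φ true but ψ false, so φ does not entail ψ.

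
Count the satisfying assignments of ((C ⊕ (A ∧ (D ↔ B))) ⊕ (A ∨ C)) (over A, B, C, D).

  A   |   B   |   C   |   D   |   φ  
----- | ----- | ----- | ----- | -----
False | False | False | False | False
False | False | False |  True | False
False | False |  True | False | False
False | False |  True |  True | False
False |  True | False | False | False
False |  True | False |  True | False
False |  True |  True | False | False
False |  True |  True |  True | False
 True | False | False | False | False
 True | False | False |  True |  True
 True | False |  True | False |  True
 True | False |  True |  True | False
 True |  True | False | False |  True
 True |  True | False |  True | False
 True |  True |  True | False | False
 True |  True |  True |  True |  True
The formula is true on 4 of the 16 rows.

4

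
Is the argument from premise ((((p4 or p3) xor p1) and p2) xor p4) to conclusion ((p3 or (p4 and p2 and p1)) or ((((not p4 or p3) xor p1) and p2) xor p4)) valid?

no

p1 | p2 | p3 | p4 || φ | ψ
T  | T  | T  | T  || T | T
T  | T  | T  | F  || F | T
T  | T  | F  | T  || T | T
T  | T  | F  | F  || T | F
T  | F  | T  | T  || T | T
T  | F  | T  | F  || F | T
T  | F  | F  | T  || T | T
T  | F  | F  | F  || F | F
F  | T  | T  | T  || F | T
F  | T  | T  | F  || T | T
F  | T  | F  | T  || F | T
F  | T  | F  | F  || F | T
F  | F  | T  | T  || T | T
F  | F  | T  | F  || F | T
F  | F  | F  | T  || T | T
F  | F  | F  | F  || F | F
At p1=T, p2=T, p3=F, p4=F we have φ true but ψ false, so φ does not entail ψ.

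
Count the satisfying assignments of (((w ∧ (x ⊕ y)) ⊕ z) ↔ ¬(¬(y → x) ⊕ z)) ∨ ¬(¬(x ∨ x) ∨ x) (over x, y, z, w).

4

x | y | z | w | (x ⊕ y) | (w ∧ (x ⊕ y)) | ((w ∧ (x ⊕ y)) ⊕ z) | (y → x) | ¬(y → x) | (¬(y → x) ⊕ z) | ¬(¬(y → x) ⊕ z) | (x ∨ x) | ¬(x ∨ x) | (¬(x ∨ x) ∨ x) | ¬(¬(x ∨ x) ∨ x) | φ
- | - | - | - | ------- | ------------- | ------------------- | ------- | -------- | -------------- | --------------- | ------- | -------- | -------------- | --------------- | -
1 | 1 | 1 | 1 |    0    |       0       |          1          |    1    |    0     |       1        |        0        |    1    |    0     |       1        |        0        | 0
1 | 1 | 1 | 0 |    0    |       0       |          1          |    1    |    0     |       1        |        0        |    1    |    0     |       1        |        0        | 0
1 | 1 | 0 | 1 |    0    |       0       |          0          |    1    |    0     |       0        |        1        |    1    |    0     |       1        |        0        | 0
1 | 1 | 0 | 0 |    0    |       0       |          0          |    1    |    0     |       0        |        1        |    1    |    0     |       1        |        0        | 0
1 | 0 | 1 | 1 |    1    |       1       |          0          |    1    |    0     |       1        |        0        |    1    |    0     |       1        |        0        | 1
1 | 0 | 1 | 0 |    1    |       0       |          1          |    1    |    0     |       1        |        0        |    1    |    0     |       1        |        0        | 0
1 | 0 | 0 | 1 |    1    |       1       |          1          |    1    |    0     |       0        |        1        |    1    |    0     |       1        |        0        | 1
1 | 0 | 0 | 0 |    1    |       0       |          0          |    1    |    0     |       0        |        1        |    1    |    0     |       1        |        0        | 0
0 | 1 | 1 | 1 |    1    |       1       |          0          |    0    |    1     |       0        |        1        |    0    |    1     |       1        |        0        | 0
0 | 1 | 1 | 0 |    1    |       0       |          1          |    0    |    1     |       0        |        1        |    0    |    1     |       1        |        0        | 1
0 | 1 | 0 | 1 |    1    |       1       |          1          |    0    |    1     |       1        |        0        |    0    |    1     |       1        |        0        | 0
0 | 1 | 0 | 0 |    1    |       0       |          0          |    0    |    1     |       1        |        0        |    0    |    1     |       1        |        0        | 1
0 | 0 | 1 | 1 |    0    |       0       |          1          |    1    |    0     |       1        |        0        |    0    |    1     |       1        |        0        | 0
0 | 0 | 1 | 0 |    0    |       0       |          1          |    1    |    0     |       1        |        0        |    0    |    1     |       1        |        0        | 0
0 | 0 | 0 | 1 |    0    |       0       |          0          |    1    |    0     |       0        |        1        |    0    |    1     |       1        |        0        | 0
0 | 0 | 0 | 0 |    0    |       0       |          0          |    1    |    0     |       0        |        1        |    0    |    1     |       1        |        0        | 0
The formula is true on 4 of the 16 rows.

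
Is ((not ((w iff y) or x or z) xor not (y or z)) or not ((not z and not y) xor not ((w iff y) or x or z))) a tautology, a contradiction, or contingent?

tautology

x | y | z | w | (w iff y) | ((w iff y) or x or z) | not ((w iff y) or x or z) | (y or z) | not (y or z) | not z | not y | (not z and not y) | φ
- | - | - | - | --------- | --------------------- | ------------------------- | -------- | ------------ | ----- | ----- | ----------------- | -
1 | 1 | 1 | 1 |     1     |           1           |             0             |    1     |      0       |   0   |   0   |         0         | 1
1 | 1 | 1 | 0 |     0     |           1           |             0             |    1     |      0       |   0   |   0   |         0         | 1
1 | 1 | 0 | 1 |     1     |           1           |             0             |    1     |      0       |   1   |   0   |         0         | 1
1 | 1 | 0 | 0 |     0     |           1           |             0             |    1     |      0       |   1   |   0   |         0         | 1
1 | 0 | 1 | 1 |     0     |           1           |             0             |    1     |      0       |   0   |   1   |         0         | 1
1 | 0 | 1 | 0 |     1     |           1           |             0             |    1     |      0       |   0   |   1   |         0         | 1
1 | 0 | 0 | 1 |     0     |           1           |             0             |    0     |      1       |   1   |   1   |         1         | 1
1 | 0 | 0 | 0 |     1     |           1           |             0             |    0     |      1       |   1   |   1   |         1         | 1
0 | 1 | 1 | 1 |     1     |           1           |             0             |    1     |      0       |   0   |   0   |         0         | 1
0 | 1 | 1 | 0 |     0     |           1           |             0             |    1     |      0       |   0   |   0   |         0         | 1
0 | 1 | 0 | 1 |     1     |           1           |             0             |    1     |      0       |   1   |   0   |         0         | 1
0 | 1 | 0 | 0 |     0     |           0           |             1             |    1     |      0       |   1   |   0   |         0         | 1
0 | 0 | 1 | 1 |     0     |           1           |             0             |    1     |      0       |   0   |   1   |         0         | 1
0 | 0 | 1 | 0 |     1     |           1           |             0             |    1     |      0       |   0   |   1   |         0         | 1
0 | 0 | 0 | 1 |     0     |           0           |             1             |    0     |      1       |   1   |   1   |         1         | 1
0 | 0 | 0 | 0 |     1     |           1           |             0             |    0     |      1       |   1   |   1   |         1         | 1
Every row is 1, so the formula is a tautology.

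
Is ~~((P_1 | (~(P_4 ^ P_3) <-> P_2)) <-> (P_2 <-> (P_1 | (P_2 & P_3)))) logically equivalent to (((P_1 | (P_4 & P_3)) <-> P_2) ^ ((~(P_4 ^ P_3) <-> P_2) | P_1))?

P_1 | P_2 | P_3 | P_4 | φ | ψ
--- | --- | --- | --- | - | -
 T  |  T  |  T  |  T  | T | F
 T  |  T  |  T  |  F  | T | F
 T  |  T  |  F  |  T  | T | F
 T  |  T  |  F  |  F  | T | F
 T  |  F  |  T  |  T  | F | T
 T  |  F  |  T  |  F  | F | T
 T  |  F  |  F  |  T  | F | T
 T  |  F  |  F  |  F  | F | T
 F  |  T  |  T  |  T  | T | F
 F  |  T  |  T  |  F  | F | F
 F  |  T  |  F  |  T  | T | F
 F  |  T  |  F  |  F  | F | T
 F  |  F  |  T  |  T  | F | F
 F  |  F  |  T  |  F  | T | F
 F  |  F  |  F  |  T  | T | F
 F  |  F  |  F  |  F  | F | T
The columns differ at P_1=T, P_2=T, P_3=T, P_4=T (φ=T, ψ=F), so they are not equivalent.

not equivalent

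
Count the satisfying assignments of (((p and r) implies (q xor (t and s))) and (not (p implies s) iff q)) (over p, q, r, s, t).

p | q | r | s | t | φ
- | - | - | - | - | -
0 | 0 | 0 | 0 | 0 | 1
0 | 0 | 0 | 0 | 1 | 1
0 | 0 | 0 | 1 | 0 | 1
0 | 0 | 0 | 1 | 1 | 1
0 | 0 | 1 | 0 | 0 | 1
0 | 0 | 1 | 0 | 1 | 1
0 | 0 | 1 | 1 | 0 | 1
0 | 0 | 1 | 1 | 1 | 1
0 | 1 | 0 | 0 | 0 | 0
0 | 1 | 0 | 0 | 1 | 0
0 | 1 | 0 | 1 | 0 | 0
0 | 1 | 0 | 1 | 1 | 0
0 | 1 | 1 | 0 | 0 | 0
0 | 1 | 1 | 0 | 1 | 0
0 | 1 | 1 | 1 | 0 | 0
0 | 1 | 1 | 1 | 1 | 0
1 | 0 | 0 | 0 | 0 | 0
1 | 0 | 0 | 0 | 1 | 0
1 | 0 | 0 | 1 | 0 | 1
1 | 0 | 0 | 1 | 1 | 1
1 | 0 | 1 | 0 | 0 | 0
1 | 0 | 1 | 0 | 1 | 0
1 | 0 | 1 | 1 | 0 | 0
1 | 0 | 1 | 1 | 1 | 1
1 | 1 | 0 | 0 | 0 | 1
1 | 1 | 0 | 0 | 1 | 1
1 | 1 | 0 | 1 | 0 | 0
1 | 1 | 0 | 1 | 1 | 0
1 | 1 | 1 | 0 | 0 | 1
1 | 1 | 1 | 0 | 1 | 1
1 | 1 | 1 | 1 | 0 | 0
1 | 1 | 1 | 1 | 1 | 0
The formula is true on 15 of the 32 rows.

15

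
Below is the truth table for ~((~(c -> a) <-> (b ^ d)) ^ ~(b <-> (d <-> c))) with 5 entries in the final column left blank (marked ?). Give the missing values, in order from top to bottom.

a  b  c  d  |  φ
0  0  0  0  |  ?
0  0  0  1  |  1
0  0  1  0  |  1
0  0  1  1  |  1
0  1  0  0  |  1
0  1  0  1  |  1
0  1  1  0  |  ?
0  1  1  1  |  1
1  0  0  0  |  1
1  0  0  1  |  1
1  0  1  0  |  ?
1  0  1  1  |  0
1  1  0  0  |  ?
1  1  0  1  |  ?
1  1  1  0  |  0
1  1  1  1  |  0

Row a=0, b=0, c=0, d=0: (~(c -> a) <-> (b ^ d)) = 1, ~(b <-> (d <-> c)) = 1, ((~(c -> a) <-> (b ^ d)) ^ ~(b <-> (d <-> c))) = 0, so the formula = 1.
Row a=0, b=1, c=1, d=0: (~(c -> a) <-> (b ^ d)) = 1, ~(b <-> (d <-> c)) = 1, ((~(c -> a) <-> (b ^ d)) ^ ~(b <-> (d <-> c))) = 0, so the formula = 1.
Row a=1, b=0, c=1, d=0: (~(c -> a) <-> (b ^ d)) = 1, ~(b <-> (d <-> c)) = 0, ((~(c -> a) <-> (b ^ d)) ^ ~(b <-> (d <-> c))) = 1, so the formula = 0.
Row a=1, b=1, c=0, d=0: (~(c -> a) <-> (b ^ d)) = 0, ~(b <-> (d <-> c)) = 0, ((~(c -> a) <-> (b ^ d)) ^ ~(b <-> (d <-> c))) = 0, so the formula = 1.
Row a=1, b=1, c=0, d=1: (~(c -> a) <-> (b ^ d)) = 1, ~(b <-> (d <-> c)) = 1, ((~(c -> a) <-> (b ^ d)) ^ ~(b <-> (d <-> c))) = 0, so the formula = 1.

1, 1, 0, 1, 1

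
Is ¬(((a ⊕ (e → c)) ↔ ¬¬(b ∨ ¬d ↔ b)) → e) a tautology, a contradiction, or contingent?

contingent

a | b | c | d | e | φ
- | - | - | - | - | -
T | T | T | T | T | F
T | T | T | T | F | F
T | T | T | F | T | F
T | T | T | F | F | F
T | T | F | T | T | F
T | T | F | T | F | F
T | T | F | F | T | F
T | T | F | F | F | F
T | F | T | T | T | F
T | F | T | T | F | F
T | F | T | F | T | F
T | F | T | F | F | T
T | F | F | T | T | F
T | F | F | T | F | F
T | F | F | F | T | F
T | F | F | F | F | T
F | T | T | T | T | F
F | T | T | T | F | T
F | T | T | F | T | F
F | T | T | F | F | T
F | T | F | T | T | F
F | T | F | T | F | T
F | T | F | F | T | F
F | T | F | F | F | T
F | F | T | T | T | F
F | F | T | T | F | T
F | F | T | F | T | F
F | F | T | F | F | F
F | F | F | T | T | F
F | F | F | T | F | T
F | F | F | F | T | F
F | F | F | F | F | F
8 of 32 rows are T, so the formula is contingent.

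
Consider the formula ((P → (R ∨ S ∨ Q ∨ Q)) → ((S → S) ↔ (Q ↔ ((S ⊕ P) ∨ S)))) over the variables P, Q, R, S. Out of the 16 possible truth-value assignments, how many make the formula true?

P | Q | R | S || φ
T | T | T | T || T
T | T | T | F || T
T | T | F | T || T
T | T | F | F || T
T | F | T | T || F
T | F | T | F || F
T | F | F | T || F
T | F | F | F || T
F | T | T | T || T
F | T | T | F || F
F | T | F | T || T
F | T | F | F || F
F | F | T | T || F
F | F | T | F || T
F | F | F | T || F
F | F | F | F || T
The formula is true on 9 of the 16 rows.

9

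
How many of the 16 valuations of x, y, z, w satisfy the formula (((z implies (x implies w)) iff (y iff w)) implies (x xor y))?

x | y | z | w || (x implies w) | (z implies (x implies w)) | (y iff w) | (x xor y) | φ
F | F | F | F ||       T       |             T             |     T     |     F     | F
F | F | F | T ||       T       |             T             |     F     |     F     | T
F | F | T | F ||       T       |             T             |     T     |     F     | F
F | F | T | T ||       T       |             T             |     F     |     F     | T
F | T | F | F ||       T       |             T             |     F     |     T     | T
F | T | F | T ||       T       |             T             |     T     |     T     | T
F | T | T | F ||       T       |             T             |     F     |     T     | T
F | T | T | T ||       T       |             T             |     T     |     T     | T
T | F | F | F ||       F       |             T             |     T     |     T     | T
T | F | F | T ||       T       |             T             |     F     |     T     | T
T | F | T | F ||       F       |             F             |     T     |     T     | T
T | F | T | T ||       T       |             T             |     F     |     T     | T
T | T | F | F ||       F       |             T             |     F     |     F     | T
T | T | F | T ||       T       |             T             |     T     |     F     | F
T | T | T | F ||       F       |             F             |     F     |     F     | F
T | T | T | T ||       T       |             T             |     T     |     F     | F
The formula is true on 11 of the 16 rows.

11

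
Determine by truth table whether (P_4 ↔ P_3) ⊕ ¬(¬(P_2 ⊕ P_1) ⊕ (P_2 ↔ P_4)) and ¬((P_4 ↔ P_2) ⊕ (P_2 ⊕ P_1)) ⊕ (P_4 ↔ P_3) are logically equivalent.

not equivalent

P_1 | P_2 | P_3 | P_4 || φ | ψ
 T  |  T  |  T  |  T  || F | T
 T  |  T  |  T  |  F  || F | T
 T  |  T  |  F  |  T  || T | F
 T  |  T  |  F  |  F  || T | F
 T  |  F  |  T  |  T  || F | T
 T  |  F  |  T  |  F  || F | T
 T  |  F  |  F  |  T  || T | F
 T  |  F  |  F  |  F  || T | F
 F  |  T  |  T  |  T  || T | F
 F  |  T  |  T  |  F  || T | F
 F  |  T  |  F  |  T  || F | T
 F  |  T  |  F  |  F  || F | T
 F  |  F  |  T  |  T  || T | F
 F  |  F  |  T  |  F  || T | F
 F  |  F  |  F  |  T  || F | T
 F  |  F  |  F  |  F  || F | T
The columns differ at P_1=T, P_2=T, P_3=T, P_4=T (φ=F, ψ=T), so they are not equivalent.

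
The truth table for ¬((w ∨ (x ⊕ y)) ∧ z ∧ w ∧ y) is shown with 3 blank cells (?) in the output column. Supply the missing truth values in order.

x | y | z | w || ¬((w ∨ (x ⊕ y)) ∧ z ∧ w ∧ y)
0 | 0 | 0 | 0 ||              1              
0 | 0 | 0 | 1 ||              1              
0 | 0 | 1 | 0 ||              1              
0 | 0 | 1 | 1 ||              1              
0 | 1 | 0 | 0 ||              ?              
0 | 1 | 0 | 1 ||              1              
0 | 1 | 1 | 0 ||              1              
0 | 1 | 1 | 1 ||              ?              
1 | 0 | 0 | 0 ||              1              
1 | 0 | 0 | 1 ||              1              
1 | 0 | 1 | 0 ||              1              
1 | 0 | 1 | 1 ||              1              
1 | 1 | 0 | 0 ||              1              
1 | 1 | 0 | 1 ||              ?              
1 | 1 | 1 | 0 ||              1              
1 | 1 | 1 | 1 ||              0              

Row x=0, y=1, z=0, w=0: (w ∨ (x ⊕ y)) = 1, ((w ∨ (x ⊕ y)) ∧ z ∧ w ∧ y) = 0, so ¬((w ∨ (x ⊕ y)) ∧ z ∧ w ∧ y) = 1.
Row x=0, y=1, z=1, w=1: (w ∨ (x ⊕ y)) = 1, ((w ∨ (x ⊕ y)) ∧ z ∧ w ∧ y) = 1, so ¬((w ∨ (x ⊕ y)) ∧ z ∧ w ∧ y) = 0.
Row x=1, y=1, z=0, w=1: (w ∨ (x ⊕ y)) = 1, ((w ∨ (x ⊕ y)) ∧ z ∧ w ∧ y) = 0, so ¬((w ∨ (x ⊕ y)) ∧ z ∧ w ∧ y) = 1.

1, 0, 1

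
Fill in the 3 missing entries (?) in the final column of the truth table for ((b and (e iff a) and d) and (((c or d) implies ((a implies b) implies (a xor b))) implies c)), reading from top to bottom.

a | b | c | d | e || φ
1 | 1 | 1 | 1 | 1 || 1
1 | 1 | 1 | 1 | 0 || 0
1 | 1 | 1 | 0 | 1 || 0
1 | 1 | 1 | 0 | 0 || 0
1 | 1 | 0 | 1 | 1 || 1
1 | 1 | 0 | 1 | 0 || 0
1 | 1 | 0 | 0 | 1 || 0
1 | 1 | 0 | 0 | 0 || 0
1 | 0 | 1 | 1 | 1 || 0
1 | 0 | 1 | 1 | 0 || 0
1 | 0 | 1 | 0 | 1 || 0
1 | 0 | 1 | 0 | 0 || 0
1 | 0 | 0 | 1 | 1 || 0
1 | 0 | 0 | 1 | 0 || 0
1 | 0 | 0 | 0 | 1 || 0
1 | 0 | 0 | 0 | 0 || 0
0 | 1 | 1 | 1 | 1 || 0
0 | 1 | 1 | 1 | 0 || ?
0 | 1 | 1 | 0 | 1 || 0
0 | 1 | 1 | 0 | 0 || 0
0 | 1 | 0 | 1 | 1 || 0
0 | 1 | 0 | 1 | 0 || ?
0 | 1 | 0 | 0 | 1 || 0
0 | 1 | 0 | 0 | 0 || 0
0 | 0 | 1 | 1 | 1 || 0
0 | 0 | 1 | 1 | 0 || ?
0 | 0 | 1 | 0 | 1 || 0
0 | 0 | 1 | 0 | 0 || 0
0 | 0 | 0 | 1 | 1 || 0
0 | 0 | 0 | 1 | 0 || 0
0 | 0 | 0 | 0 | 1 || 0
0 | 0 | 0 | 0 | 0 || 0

1, 0, 0

Row a=0, b=1, c=1, d=1, e=0: (b and (e iff a) and d) = 1, (((c or d) implies ((a implies b) implies (a xor b))) implies c) = 1, so the formula = 1.
Row a=0, b=1, c=0, d=1, e=0: (b and (e iff a) and d) = 1, (((c or d) implies ((a implies b) implies (a xor b))) implies c) = 0, so the formula = 0.
Row a=0, b=0, c=1, d=1, e=0: (b and (e iff a) and d) = 0, (((c or d) implies ((a implies b) implies (a xor b))) implies c) = 1, so the formula = 0.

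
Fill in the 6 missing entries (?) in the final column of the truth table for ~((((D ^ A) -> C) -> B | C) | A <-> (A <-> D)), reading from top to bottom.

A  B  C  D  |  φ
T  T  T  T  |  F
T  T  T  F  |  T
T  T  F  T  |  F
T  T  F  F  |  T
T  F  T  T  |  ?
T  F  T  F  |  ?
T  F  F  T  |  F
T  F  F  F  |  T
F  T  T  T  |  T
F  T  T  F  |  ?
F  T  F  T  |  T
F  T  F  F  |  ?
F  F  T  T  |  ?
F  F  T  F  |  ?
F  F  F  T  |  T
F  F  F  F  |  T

F, T, F, F, T, F

Row A=T, B=F, C=T, D=T: ((((D ^ A) -> C) -> B | C) | A) = T, (A <-> D) = T, ((((D ^ A) -> C) -> B | C) | A <-> (A <-> D)) = T, so the formula = F.
Row A=T, B=F, C=T, D=F: ((((D ^ A) -> C) -> B | C) | A) = T, (A <-> D) = F, ((((D ^ A) -> C) -> B | C) | A <-> (A <-> D)) = F, so the formula = T.
Row A=F, B=T, C=T, D=F: ((((D ^ A) -> C) -> B | C) | A) = T, (A <-> D) = T, ((((D ^ A) -> C) -> B | C) | A <-> (A <-> D)) = T, so the formula = F.
Row A=F, B=T, C=F, D=F: ((((D ^ A) -> C) -> B | C) | A) = T, (A <-> D) = T, ((((D ^ A) -> C) -> B | C) | A <-> (A <-> D)) = T, so the formula = F.
Row A=F, B=F, C=T, D=T: ((((D ^ A) -> C) -> B | C) | A) = T, (A <-> D) = F, ((((D ^ A) -> C) -> B | C) | A <-> (A <-> D)) = F, so the formula = T.
Row A=F, B=F, C=T, D=F: ((((D ^ A) -> C) -> B | C) | A) = T, (A <-> D) = T, ((((D ^ A) -> C) -> B | C) | A <-> (A <-> D)) = T, so the formula = F.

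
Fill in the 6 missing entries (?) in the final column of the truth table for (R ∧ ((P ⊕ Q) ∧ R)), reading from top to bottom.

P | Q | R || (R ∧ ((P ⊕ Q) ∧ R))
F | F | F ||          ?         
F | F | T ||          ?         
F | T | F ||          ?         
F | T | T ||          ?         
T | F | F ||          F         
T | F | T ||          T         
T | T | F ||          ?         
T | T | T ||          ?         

Row P=F, Q=F, R=F: ((P ⊕ Q) ∧ R) = F, so (R ∧ ((P ⊕ Q) ∧ R)) = F.
Row P=F, Q=F, R=T: ((P ⊕ Q) ∧ R) = F, so (R ∧ ((P ⊕ Q) ∧ R)) = F.
Row P=F, Q=T, R=F: ((P ⊕ Q) ∧ R) = F, so (R ∧ ((P ⊕ Q) ∧ R)) = F.
Row P=F, Q=T, R=T: ((P ⊕ Q) ∧ R) = T, so (R ∧ ((P ⊕ Q) ∧ R)) = T.
Row P=T, Q=T, R=F: ((P ⊕ Q) ∧ R) = F, so (R ∧ ((P ⊕ Q) ∧ R)) = F.
Row P=T, Q=T, R=T: ((P ⊕ Q) ∧ R) = F, so (R ∧ ((P ⊕ Q) ∧ R)) = F.

F, F, F, T, F, F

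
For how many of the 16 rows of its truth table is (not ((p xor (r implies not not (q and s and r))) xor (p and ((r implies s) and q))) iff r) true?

p | q | r | s || φ
T | T | T | T || F
T | T | T | F || F
T | T | F | T || T
T | T | F | F || T
T | F | T | T || F
T | F | T | F || F
T | F | F | T || F
T | F | F | F || F
F | T | T | T || F
F | T | T | F || T
F | T | F | T || T
F | T | F | F || T
F | F | T | T || T
F | F | T | F || T
F | F | F | T || T
F | F | F | F || T
The formula is true on 9 of the 16 rows.

9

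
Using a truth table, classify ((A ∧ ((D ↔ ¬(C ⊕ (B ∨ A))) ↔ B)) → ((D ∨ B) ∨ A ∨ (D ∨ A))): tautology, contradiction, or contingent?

A | B | C | D || (B ∨ A) | (C ⊕ (B ∨ A)) | ¬(C ⊕ (B ∨ A)) | (D ↔ ¬(C ⊕ (B ∨ A))) | ((D ↔ ¬(C ⊕ (B ∨ A))) ↔ B) | (D ∨ B) | (D ∨ A) | ((D ∨ B) ∨ A ∨ (D ∨ A)) | φ
T | T | T | T ||    T    |       F       |       T        |          T           |             T              |    T    |    T    |            T            | T
T | T | T | F ||    T    |       F       |       T        |          F           |             F              |    T    |    T    |            T            | T
T | T | F | T ||    T    |       T       |       F        |          F           |             F              |    T    |    T    |            T            | T
T | T | F | F ||    T    |       T       |       F        |          T           |             T              |    T    |    T    |            T            | T
T | F | T | T ||    T    |       F       |       T        |          T           |             F              |    T    |    T    |            T            | T
T | F | T | F ||    T    |       F       |       T        |          F           |             T              |    F    |    T    |            T            | T
T | F | F | T ||    T    |       T       |       F        |          F           |             T              |    T    |    T    |            T            | T
T | F | F | F ||    T    |       T       |       F        |          T           |             F              |    F    |    T    |            T            | T
F | T | T | T ||    T    |       F       |       T        |          T           |             T              |    T    |    T    |            T            | T
F | T | T | F ||    T    |       F       |       T        |          F           |             F              |    T    |    F    |            T            | T
F | T | F | T ||    T    |       T       |       F        |          F           |             F              |    T    |    T    |            T            | T
F | T | F | F ||    T    |       T       |       F        |          T           |             T              |    T    |    F    |            T            | T
F | F | T | T ||    F    |       T       |       F        |          F           |             T              |    T    |    T    |            T            | T
F | F | T | F ||    F    |       T       |       F        |          T           |             F              |    F    |    F    |            F            | T
F | F | F | T ||    F    |       F       |       T        |          T           |             F              |    T    |    T    |            T            | T
F | F | F | F ||    F    |       F       |       T        |          F           |             T              |    F    |    F    |            F            | T
Every row is T, so the formula is a tautology.

tautology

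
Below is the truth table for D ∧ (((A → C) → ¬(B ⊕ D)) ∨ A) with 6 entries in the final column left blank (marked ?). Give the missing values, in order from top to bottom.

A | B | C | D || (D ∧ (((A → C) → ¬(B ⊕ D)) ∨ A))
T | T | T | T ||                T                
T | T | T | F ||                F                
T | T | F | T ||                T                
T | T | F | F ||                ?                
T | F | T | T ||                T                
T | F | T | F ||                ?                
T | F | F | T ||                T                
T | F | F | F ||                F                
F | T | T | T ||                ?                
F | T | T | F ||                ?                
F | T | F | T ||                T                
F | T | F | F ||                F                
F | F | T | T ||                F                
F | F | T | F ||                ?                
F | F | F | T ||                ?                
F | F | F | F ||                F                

F, F, T, F, F, F

Row A=T, B=T, C=F, D=F: (((A → C) → ¬(B ⊕ D)) ∨ A) = T, so (D ∧ (((A → C) → ¬(B ⊕ D)) ∨ A)) = F.
Row A=T, B=F, C=T, D=F: (((A → C) → ¬(B ⊕ D)) ∨ A) = T, so (D ∧ (((A → C) → ¬(B ⊕ D)) ∨ A)) = F.
Row A=F, B=T, C=T, D=T: (((A → C) → ¬(B ⊕ D)) ∨ A) = T, so (D ∧ (((A → C) → ¬(B ⊕ D)) ∨ A)) = T.
Row A=F, B=T, C=T, D=F: (((A → C) → ¬(B ⊕ D)) ∨ A) = F, so (D ∧ (((A → C) → ¬(B ⊕ D)) ∨ A)) = F.
Row A=F, B=F, C=T, D=F: (((A → C) → ¬(B ⊕ D)) ∨ A) = T, so (D ∧ (((A → C) → ¬(B ⊕ D)) ∨ A)) = F.
Row A=F, B=F, C=F, D=T: (((A → C) → ¬(B ⊕ D)) ∨ A) = F, so (D ∧ (((A → C) → ¬(B ⊕ D)) ∨ A)) = F.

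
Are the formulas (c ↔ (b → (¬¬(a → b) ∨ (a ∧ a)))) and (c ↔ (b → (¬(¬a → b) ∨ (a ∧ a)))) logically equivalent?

a  b  c  |  φ  ψ
T  T  T  |  T  T
T  T  F  |  F  F
T  F  T  |  T  T
T  F  F  |  F  F
F  T  T  |  T  F
F  T  F  |  F  T
F  F  T  |  T  T
F  F  F  |  F  F
The columns differ at a=F, b=T, c=T (φ=T, ψ=F), so they are not equivalent.

not equivalent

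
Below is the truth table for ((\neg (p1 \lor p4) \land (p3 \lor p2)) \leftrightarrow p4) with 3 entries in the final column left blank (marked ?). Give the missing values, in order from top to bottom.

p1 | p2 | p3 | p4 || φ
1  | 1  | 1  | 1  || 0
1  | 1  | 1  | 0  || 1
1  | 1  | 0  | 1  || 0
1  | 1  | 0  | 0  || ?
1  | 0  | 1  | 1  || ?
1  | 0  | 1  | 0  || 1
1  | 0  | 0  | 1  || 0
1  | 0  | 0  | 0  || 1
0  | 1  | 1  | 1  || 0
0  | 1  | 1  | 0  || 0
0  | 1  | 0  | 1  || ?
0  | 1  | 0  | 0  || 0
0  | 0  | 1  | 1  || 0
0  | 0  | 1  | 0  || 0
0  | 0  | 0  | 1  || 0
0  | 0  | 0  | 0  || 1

1, 0, 0

Row p1=1, p2=1, p3=0, p4=0: (\neg (p1 \lor p4) \land (p3 \lor p2)) = 0, so the formula = 1.
Row p1=1, p2=0, p3=1, p4=1: (\neg (p1 \lor p4) \land (p3 \lor p2)) = 0, so the formula = 0.
Row p1=0, p2=1, p3=0, p4=1: (\neg (p1 \lor p4) \land (p3 \lor p2)) = 0, so the formula = 0.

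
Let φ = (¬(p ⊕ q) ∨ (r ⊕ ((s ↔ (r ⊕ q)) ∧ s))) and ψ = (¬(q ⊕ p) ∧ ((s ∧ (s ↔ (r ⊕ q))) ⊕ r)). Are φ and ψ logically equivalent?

  p      q      r      s    |    φ      ψ  
False  False  False  False  |   True  False
False  False  False   True  |   True  False
False  False   True  False  |   True   True
False  False   True   True  |   True  False
False   True  False  False  |  False  False
False   True  False   True  |   True  False
False   True   True  False  |   True  False
False   True   True   True  |   True  False
 True  False  False  False  |  False  False
 True  False  False   True  |  False  False
 True  False   True  False  |   True  False
 True  False   True   True  |  False  False
 True   True  False  False  |   True  False
 True   True  False   True  |   True   True
 True   True   True  False  |   True   True
 True   True   True   True  |   True   True
The columns differ at p=False, q=False, r=False, s=False (φ=True, ψ=False), so they are not equivalent.

not equivalent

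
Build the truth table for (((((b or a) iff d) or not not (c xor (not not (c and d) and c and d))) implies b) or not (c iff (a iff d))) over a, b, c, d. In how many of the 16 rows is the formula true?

14

a | b | c | d | (b or a) | ((b or a) iff d) | (c and d) | not (c and d) | not not (c and d) | (a iff d) | (c iff (a iff d)) | not (c iff (a iff d)) | φ
- | - | - | - | -------- | ---------------- | --------- | ------------- | ----------------- | --------- | ----------------- | --------------------- | -
F | F | F | F |    F     |        T         |     F     |       T       |         F         |     T     |         F         |           T           | T
F | F | F | T |    F     |        F         |     F     |       T       |         F         |     F     |         T         |           F           | T
F | F | T | F |    F     |        T         |     F     |       T       |         F         |     T     |         T         |           F           | F
F | F | T | T |    F     |        F         |     T     |       F       |         T         |     F     |         F         |           T           | T
F | T | F | F |    T     |        F         |     F     |       T       |         F         |     T     |         F         |           T           | T
F | T | F | T |    T     |        T         |     F     |       T       |         F         |     F     |         T         |           F           | T
F | T | T | F |    T     |        F         |     F     |       T       |         F         |     T     |         T         |           F           | T
F | T | T | T |    T     |        T         |     T     |       F       |         T         |     F     |         F         |           T           | T
T | F | F | F |    T     |        F         |     F     |       T       |         F         |     F     |         T         |           F           | T
T | F | F | T |    T     |        T         |     F     |       T       |         F         |     T     |         F         |           T           | T
T | F | T | F |    T     |        F         |     F     |       T       |         F         |     F     |         F         |           T           | T
T | F | T | T |    T     |        T         |     T     |       F       |         T         |     T     |         T         |           F           | F
T | T | F | F |    T     |        F         |     F     |       T       |         F         |     F     |         T         |           F           | T
T | T | F | T |    T     |        T         |     F     |       T       |         F         |     T     |         F         |           T           | T
T | T | T | F |    T     |        F         |     F     |       T       |         F         |     F     |         F         |           T           | T
T | T | T | T |    T     |        T         |     T     |       F       |         T         |     T     |         T         |           F           | T
The formula is true on 14 of the 16 rows.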